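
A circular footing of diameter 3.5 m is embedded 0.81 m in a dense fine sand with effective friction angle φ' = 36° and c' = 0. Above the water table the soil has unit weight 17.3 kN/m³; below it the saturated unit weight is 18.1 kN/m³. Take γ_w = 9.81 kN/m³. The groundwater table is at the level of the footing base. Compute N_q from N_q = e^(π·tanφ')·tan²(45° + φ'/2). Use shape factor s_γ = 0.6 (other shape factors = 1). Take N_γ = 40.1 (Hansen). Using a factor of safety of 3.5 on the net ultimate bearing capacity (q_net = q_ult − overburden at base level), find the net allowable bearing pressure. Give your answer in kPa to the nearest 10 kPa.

N_q = e^(π·tan36°)·tan²(63°) = 37.75.
q = γ·D_f = 17.3 × 0.81 = 14.013 kPa.
For the ½γBN_γ term take γ' = 18.1 − 9.81 = 8.29 kN/m³ (soil below base is submerged).
q·N_q = 14.013 × 37.752 = 529.03 kPa
0.5·γ·B·N_γ·s_γ = 0.5 × 8.29 × 3.5 × 40.1 × 0.6 = 349.05 kPa
q_ult = 529.03 + 349.05 = 878.08 kPa.
q_net = 878.08 − 14.013 = 864.06 kPa.
q_all(net) = 864.06 / 3.5 = 246.88 kPa.

q_all(net) ≈ 250 kPa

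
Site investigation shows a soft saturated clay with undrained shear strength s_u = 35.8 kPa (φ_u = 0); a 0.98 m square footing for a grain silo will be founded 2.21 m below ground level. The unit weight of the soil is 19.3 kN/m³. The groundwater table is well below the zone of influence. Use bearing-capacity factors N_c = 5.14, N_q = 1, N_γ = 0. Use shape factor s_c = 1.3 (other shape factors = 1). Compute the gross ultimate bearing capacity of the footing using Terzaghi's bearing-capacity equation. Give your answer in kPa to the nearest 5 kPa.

q = γ·D_f = 19.3 × 2.21 = 42.653 kPa.
c·N_c·s_c = 35.8 × 5.14 × 1.3 = 239.22 kPa
q·N_q = 42.653 × 1 = 42.653 kPa
q_ult = 239.22 + 42.653 = 281.87 kPa.

q_ult ≈ 280 kPa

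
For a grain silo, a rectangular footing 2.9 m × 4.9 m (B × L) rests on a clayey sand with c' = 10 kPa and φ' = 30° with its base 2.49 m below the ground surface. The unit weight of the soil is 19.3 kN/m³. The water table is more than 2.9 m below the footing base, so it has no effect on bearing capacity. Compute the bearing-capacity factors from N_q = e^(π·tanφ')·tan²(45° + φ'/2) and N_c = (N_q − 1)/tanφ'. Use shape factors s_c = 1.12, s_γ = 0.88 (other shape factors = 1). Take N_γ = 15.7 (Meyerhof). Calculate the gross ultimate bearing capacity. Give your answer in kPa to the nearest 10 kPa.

tan30° = 0.5774, so N_q = e^(π×0.5774)·tan²(60°) = 6.134 × 3.0 = 18.4.
N_c = (18.4 − 1)/tan30° = 30.14.
Effective surcharge at the founding depth q = γ·D_f = 19.3 × 2.49 = 48.057 kPa.
q_ult = c·N_c·s_c + q·N_q + 0.5·γ·B·N_γ·s_γ
     = 10 × 30.14 × 1.12 + 48.057 × 18.401 + 0.5 × 19.3 × 2.9 × 15.7 × 0.88
     = 337.56 + 884.3 + 386.64 = 1608.5 kPa.

q_ult ≈ 1610 kPa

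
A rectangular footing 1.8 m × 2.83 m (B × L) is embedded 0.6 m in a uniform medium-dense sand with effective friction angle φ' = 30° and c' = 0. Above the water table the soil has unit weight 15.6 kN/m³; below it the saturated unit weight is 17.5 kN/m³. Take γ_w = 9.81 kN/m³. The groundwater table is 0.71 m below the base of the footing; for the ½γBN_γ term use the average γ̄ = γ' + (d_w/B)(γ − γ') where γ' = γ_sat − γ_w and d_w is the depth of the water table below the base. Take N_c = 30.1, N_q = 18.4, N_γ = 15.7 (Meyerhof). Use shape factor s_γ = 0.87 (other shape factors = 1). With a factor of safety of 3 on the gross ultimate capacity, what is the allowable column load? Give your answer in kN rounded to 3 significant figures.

Effective surcharge at the founding depth q = γ·D_f = 15.6 × 0.6 = 9.36 kPa.
With d_w = 0.71 m < B, γ̄ = 7.69 + (0.71/1.8) × (15.6 − 7.69) = 10.81 kN/m³.
q_ult = q·N_q + 0.5·γ·B·N_γ·s_γ
     = 9.36 × 18.4 + 0.5 × 10.81 × 1.8 × 15.7 × 0.87
     = 172.22 + 132.89 = 305.11 kPa.
Gross allowable pressure q_all = 305.11 / 3 = 101.7 kPa.
Footing area = 5.094 m², so allowable column load = 101.7 × 5.094 = 518.08 kN.

P_all ≈ 518 kN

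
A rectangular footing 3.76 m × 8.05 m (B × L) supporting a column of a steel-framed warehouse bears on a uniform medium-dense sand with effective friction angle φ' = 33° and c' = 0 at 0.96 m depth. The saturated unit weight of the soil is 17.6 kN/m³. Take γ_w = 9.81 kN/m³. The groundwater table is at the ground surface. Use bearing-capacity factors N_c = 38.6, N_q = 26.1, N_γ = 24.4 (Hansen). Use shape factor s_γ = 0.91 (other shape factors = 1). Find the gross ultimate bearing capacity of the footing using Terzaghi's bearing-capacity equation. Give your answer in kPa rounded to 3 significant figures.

q_ult ≈ 520 kPa

γ' = 17.6 − 9.81 = 7.79 kN/m³ (submerged throughout). q = 7.79 × 0.96 = 7.4784 kPa; the same γ' applies in the ½γBN_γ term.
q·N_q = 7.4784 × 26.1 = 195.19 kPa
0.5·γ·B·N_γ·s_γ = 0.5 × 7.79 × 3.76 × 24.4 × 0.91 = 325.18 kPa
q_ult = 195.19 + 325.18 = 520.37 kPa.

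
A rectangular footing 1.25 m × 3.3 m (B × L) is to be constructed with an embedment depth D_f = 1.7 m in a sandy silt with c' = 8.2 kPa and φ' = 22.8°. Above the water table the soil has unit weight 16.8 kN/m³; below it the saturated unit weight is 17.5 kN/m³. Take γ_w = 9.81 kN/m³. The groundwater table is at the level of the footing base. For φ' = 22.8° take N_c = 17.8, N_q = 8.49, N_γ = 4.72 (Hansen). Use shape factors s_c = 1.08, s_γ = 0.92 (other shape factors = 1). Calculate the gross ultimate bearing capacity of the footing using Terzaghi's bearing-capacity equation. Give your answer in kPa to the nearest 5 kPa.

q_ult ≈ 420 kPa

Overburden at base level: q = 16.8 × 1.7 = 28.56 kPa.
Below the base the soil is submerged, so the ½γBN_γ term uses γ' = 17.5 − 9.81 = 7.69 kN/m³.
Cohesion term c·N_c·s_c = 8.2 × 17.8 × 1.08 = 157.64 kPa; surcharge term q·N_q = 28.56 × 8.49 = 242.47 kPa; self-weight term 0.5·γ·B·N_γ·s_γ = 0.5 × 7.69 × 1.25 × 4.72 × 0.92 = 20.871 kPa.
q_ult = 157.64 + 242.47 + 20.871 = 420.98 kPa.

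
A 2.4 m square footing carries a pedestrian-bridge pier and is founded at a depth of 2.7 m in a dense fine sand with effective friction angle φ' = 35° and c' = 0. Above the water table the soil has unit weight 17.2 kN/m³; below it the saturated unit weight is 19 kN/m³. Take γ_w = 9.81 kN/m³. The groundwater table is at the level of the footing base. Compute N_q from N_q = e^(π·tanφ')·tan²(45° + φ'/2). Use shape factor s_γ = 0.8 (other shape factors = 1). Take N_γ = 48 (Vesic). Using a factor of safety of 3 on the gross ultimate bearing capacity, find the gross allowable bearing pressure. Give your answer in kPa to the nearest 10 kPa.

N_q = e^(π·tan35°)·tan²(62.5°) = 33.3.
Effective surcharge at the founding depth q = γ·D_f = 17.2 × 2.7 = 46.44 kPa.
The water table coincides with the base, so in the self-weight term γ → γ' = 9.19 kN/m³.
q_ult = q·N_q + 0.5·γ·B·N_γ·s_γ
     = 46.44 × 33.296 + 0.5 × 9.19 × 2.4 × 48 × 0.8
     = 1546.3 + 423.48 = 1969.7 kPa.
q_all = 1969.7 / 3 = 656.58 kPa.

q_all ≈ 660 kPa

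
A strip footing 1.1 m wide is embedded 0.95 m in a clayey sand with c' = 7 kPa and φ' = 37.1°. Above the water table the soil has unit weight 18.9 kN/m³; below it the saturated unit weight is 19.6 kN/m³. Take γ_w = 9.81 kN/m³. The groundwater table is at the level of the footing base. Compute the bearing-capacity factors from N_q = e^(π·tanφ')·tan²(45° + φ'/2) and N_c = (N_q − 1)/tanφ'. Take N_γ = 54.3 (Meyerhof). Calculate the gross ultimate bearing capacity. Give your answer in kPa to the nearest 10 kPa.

q_ult ≈ 1470 kPa

tan37.1° = 0.7563, so N_q = e^(π×0.7563)·tan²(63.55°) = 10.761 × 4.04 = 43.48.
N_c = (43.48 − 1)/tan37.1° = 56.17.
q = γ·D_f = 18.9 × 0.95 = 17.955 kPa.
For the ½γBN_γ term take γ' = 19.6 − 9.81 = 9.79 kN/m³ (soil below base is submerged).
c·N_c = 7 × 56.17 = 393.19 kPa
q·N_q = 17.955 × 43.481 = 780.7 kPa
0.5·γ·B·N_γ = 0.5 × 9.79 × 1.1 × 54.3 = 292.38 kPa
q_ult = 393.19 + 780.7 + 292.38 = 1466.3 kPa.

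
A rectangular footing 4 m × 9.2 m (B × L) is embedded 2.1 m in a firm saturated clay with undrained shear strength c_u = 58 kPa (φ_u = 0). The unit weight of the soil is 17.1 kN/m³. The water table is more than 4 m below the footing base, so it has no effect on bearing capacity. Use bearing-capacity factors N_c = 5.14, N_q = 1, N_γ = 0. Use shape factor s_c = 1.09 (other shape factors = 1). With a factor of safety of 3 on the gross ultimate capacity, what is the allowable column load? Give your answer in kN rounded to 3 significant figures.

P_all ≈ 4430 kN

Effective surcharge at the founding depth q = γ·D_f = 17.1 × 2.1 = 35.91 kPa.
q_ult = c·N_c·s_c + q·N_q
     = 58 × 5.14 × 1.09 + 35.91 × 1
     = 324.95 + 35.91 = 360.86 kPa.
Gross allowable pressure q_all = 360.86 / 3 = 120.29 kPa.
Footing area = 36.8 m², so allowable column load = 120.29 × 36.8 = 4426.6 kN.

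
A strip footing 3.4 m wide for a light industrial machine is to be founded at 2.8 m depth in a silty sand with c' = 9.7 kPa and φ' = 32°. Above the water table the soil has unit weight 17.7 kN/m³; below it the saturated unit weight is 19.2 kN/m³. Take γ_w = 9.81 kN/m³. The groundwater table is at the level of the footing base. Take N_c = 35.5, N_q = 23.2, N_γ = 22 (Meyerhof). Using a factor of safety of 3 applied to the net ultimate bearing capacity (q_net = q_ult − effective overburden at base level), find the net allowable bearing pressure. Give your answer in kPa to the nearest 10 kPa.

q_all(net) ≈ 600 kPa

q = γ·D_f = 17.7 × 2.8 = 49.56 kPa.
For the ½γBN_γ term take γ' = 19.2 − 9.81 = 9.39 kN/m³ (soil below base is submerged).
c·N_c = 9.7 × 35.5 = 344.35 kPa
q·N_q = 49.56 × 23.2 = 1149.8 kPa
0.5·γ·B·N_γ = 0.5 × 9.39 × 3.4 × 22 = 351.19 kPa
q_ult = 344.35 + 1149.8 + 351.19 = 1845.3 kPa.
Net ultimate: q_net = 1845.3 − 49.56 = 1795.8 kPa.
q_all(net) = 1795.8 / 3 = 598.59 kPa.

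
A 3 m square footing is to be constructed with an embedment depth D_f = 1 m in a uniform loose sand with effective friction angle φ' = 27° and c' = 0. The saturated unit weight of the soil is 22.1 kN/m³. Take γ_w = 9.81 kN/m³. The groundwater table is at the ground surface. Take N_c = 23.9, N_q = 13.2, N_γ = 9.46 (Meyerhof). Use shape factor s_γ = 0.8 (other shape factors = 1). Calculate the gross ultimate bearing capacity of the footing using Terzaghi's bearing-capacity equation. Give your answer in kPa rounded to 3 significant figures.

With the water table at the surface the whole profile is submerged: γ' = 22.1 − 9.81 = 12.29 kN/m³, so q = γ'·D_f = 12.29 kPa; the same γ' applies in the ½γBN_γ term.
q_ult = q·N_q + 0.5·γ·B·N_γ·s_γ
     = 12.29 × 13.2 + 0.5 × 12.29 × 3 × 9.46 × 0.8
     = 162.23 + 139.52 = 301.74 kPa.

q_ult ≈ 302 kPa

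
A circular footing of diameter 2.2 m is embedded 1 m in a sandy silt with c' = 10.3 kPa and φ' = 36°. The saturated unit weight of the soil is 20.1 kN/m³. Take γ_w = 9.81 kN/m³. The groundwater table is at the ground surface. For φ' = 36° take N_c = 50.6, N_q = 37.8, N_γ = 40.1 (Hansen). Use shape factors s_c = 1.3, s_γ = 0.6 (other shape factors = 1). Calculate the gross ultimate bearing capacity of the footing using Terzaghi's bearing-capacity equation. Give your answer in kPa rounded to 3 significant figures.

q_ult ≈ 1340 kPa

With the water table at the surface the whole profile is submerged: γ' = 20.1 − 9.81 = 10.29 kN/m³, so q = γ'·D_f = 10.29 kPa; the same γ' applies in the ½γBN_γ term.
q_ult = c·N_c·s_c + q·N_q + 0.5·γ·B·N_γ·s_γ
     = 10.3 × 50.6 × 1.3 + 10.29 × 37.8 + 0.5 × 10.29 × 2.2 × 40.1 × 0.6
     = 677.53 + 388.96 + 272.34 = 1338.8 kPa.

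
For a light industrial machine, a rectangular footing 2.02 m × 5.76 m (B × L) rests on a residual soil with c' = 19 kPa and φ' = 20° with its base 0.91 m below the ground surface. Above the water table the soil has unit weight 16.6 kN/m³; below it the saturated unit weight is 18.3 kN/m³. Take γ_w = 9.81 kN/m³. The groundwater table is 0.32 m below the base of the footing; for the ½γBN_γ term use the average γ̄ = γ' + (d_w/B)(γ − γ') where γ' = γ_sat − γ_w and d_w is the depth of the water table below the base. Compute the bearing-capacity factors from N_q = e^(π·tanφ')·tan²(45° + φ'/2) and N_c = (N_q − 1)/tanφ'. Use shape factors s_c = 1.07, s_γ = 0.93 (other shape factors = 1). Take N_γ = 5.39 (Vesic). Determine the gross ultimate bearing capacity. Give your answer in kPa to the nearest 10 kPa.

q_ult ≈ 450 kPa

tan20° = 0.364, so N_q = e^(π×0.364)·tan²(55°) = 3.138 × 2.04 = 6.4.
N_c = (6.4 − 1)/tan20° = 14.83.
q = γ·D_f = 16.6 × 0.91 = 15.106 kPa.
γ' = 8.49 kN/m³; averaging over the depth B below the base, γ̄ = γ' + (d_w/B)(γ − γ') = 9.7748 kN/m³.
c·N_c·s_c = 19 × 14.835 × 1.07 = 301.59 kPa
q·N_q = 15.106 × 6.3994 = 96.669 kPa
0.5·γ·B·N_γ·s_γ = 0.5 × 9.7748 × 2.02 × 5.39 × 0.93 = 49.488 kPa
q_ult = 301.59 + 96.669 + 49.488 = 447.75 kPa.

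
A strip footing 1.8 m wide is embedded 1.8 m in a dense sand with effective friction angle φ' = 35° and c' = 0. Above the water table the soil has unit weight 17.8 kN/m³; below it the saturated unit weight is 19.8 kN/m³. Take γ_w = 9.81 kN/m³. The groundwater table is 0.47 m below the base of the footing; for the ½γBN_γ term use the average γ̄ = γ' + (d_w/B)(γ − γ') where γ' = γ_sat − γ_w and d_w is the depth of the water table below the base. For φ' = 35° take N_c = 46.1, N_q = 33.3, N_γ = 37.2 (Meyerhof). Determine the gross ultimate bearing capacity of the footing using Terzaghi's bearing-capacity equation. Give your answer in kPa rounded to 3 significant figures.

q_ult ≈ 1470 kPa

Overburden at base level: q = 17.8 × 1.8 = 32.04 kPa.
The water table is 0.47 m below the base (< B = 1.8 m), so the ½γBN_γ term uses γ̄ = γ' + (d_w/B)(γ − γ') = 9.99 + (0.47/1.8)(17.8 − 9.99) = 12.029 kN/m³.
Surcharge term q·N_q = 32.04 × 33.3 = 1066.9 kPa; self-weight term 0.5·γ·B·N_γ = 0.5 × 12.029 × 1.8 × 37.2 = 402.74 kPa.
q_ult = 1066.9 + 402.74 = 1469.7 kPa.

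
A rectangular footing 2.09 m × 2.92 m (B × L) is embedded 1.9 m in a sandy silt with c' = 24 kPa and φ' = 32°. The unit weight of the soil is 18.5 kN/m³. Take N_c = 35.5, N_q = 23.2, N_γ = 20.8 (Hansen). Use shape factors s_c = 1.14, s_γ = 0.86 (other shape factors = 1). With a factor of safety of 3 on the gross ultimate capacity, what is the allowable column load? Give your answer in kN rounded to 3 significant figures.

Overburden at base level: q = 18.5 × 1.9 = 35.15 kPa.
Cohesion term c·N_c·s_c = 24 × 35.5 × 1.14 = 971.28 kPa; surcharge term q·N_q = 35.15 × 23.2 = 815.48 kPa; self-weight term 0.5·γ·B·N_γ·s_γ = 0.5 × 18.5 × 2.09 × 20.8 × 0.86 = 345.82 kPa.
q_ult = 971.28 + 815.48 + 345.82 = 2132.6 kPa.
Gross allowable pressure q_all = 2132.6 / 3 = 710.86 kPa.
Footing area = 6.1028 m², so allowable column load = 710.86 × 6.1028 = 4338.2 kN.

P_all ≈ 4340 kN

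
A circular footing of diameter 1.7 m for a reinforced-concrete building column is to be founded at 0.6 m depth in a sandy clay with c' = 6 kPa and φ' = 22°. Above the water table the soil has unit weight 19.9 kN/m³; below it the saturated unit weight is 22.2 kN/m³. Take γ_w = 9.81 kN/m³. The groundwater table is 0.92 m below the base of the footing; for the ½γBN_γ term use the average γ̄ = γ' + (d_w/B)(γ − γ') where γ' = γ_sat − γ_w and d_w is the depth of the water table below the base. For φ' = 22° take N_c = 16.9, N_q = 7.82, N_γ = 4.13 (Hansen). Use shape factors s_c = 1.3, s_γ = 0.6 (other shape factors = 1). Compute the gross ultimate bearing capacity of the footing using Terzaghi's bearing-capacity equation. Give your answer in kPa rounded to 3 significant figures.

Overburden at base level: q = 19.9 × 0.6 = 11.94 kPa.
The water table is 0.92 m below the base (< B = 1.7 m), so the ½γBN_γ term uses γ̄ = γ' + (d_w/B)(γ − γ') = 12.39 + (0.92/1.7)(19.9 − 12.39) = 16.454 kN/m³.
Cohesion term c·N_c·s_c = 6 × 16.9 × 1.3 = 131.82 kPa; surcharge term q·N_q = 11.94 × 7.82 = 93.371 kPa; self-weight term 0.5·γ·B·N_γ·s_γ = 0.5 × 16.454 × 1.7 × 4.13 × 0.6 = 34.658 kPa.
q_ult = 131.82 + 93.371 + 34.658 = 259.85 kPa.

q_ult ≈ 260 kPa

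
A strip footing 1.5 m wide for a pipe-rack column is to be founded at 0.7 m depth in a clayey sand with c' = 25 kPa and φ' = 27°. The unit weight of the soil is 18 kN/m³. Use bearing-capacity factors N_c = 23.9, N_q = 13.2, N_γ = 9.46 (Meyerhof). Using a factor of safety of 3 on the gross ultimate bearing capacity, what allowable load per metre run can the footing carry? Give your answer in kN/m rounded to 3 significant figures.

≈ 446 kN/m

q = γ·D_f = 18 × 0.7 = 12.6 kPa.
c·N_c = 25 × 23.9 = 597.5 kPa
q·N_q = 12.6 × 13.2 = 166.32 kPa
0.5·γ·B·N_γ = 0.5 × 18 × 1.5 × 9.46 = 127.71 kPa
q_ult = 597.5 + 166.32 + 127.71 = 891.53 kPa.
Gross allowable pressure q_all = 891.53 / 3 = 297.18 kPa.
Allowable wall load = q_all × B = 297.18 × 1.5 = 445.76 kN per metre run.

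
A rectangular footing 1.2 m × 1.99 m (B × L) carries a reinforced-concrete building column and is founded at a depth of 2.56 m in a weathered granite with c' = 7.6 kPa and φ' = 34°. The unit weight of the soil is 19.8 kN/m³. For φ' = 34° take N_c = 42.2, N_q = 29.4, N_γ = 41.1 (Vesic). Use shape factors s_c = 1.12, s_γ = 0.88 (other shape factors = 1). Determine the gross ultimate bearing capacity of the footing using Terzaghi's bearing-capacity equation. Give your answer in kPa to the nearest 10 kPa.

q_ult ≈ 2280 kPa

Effective surcharge at the founding depth q = γ·D_f = 19.8 × 2.56 = 50.688 kPa.
q_ult = c·N_c·s_c + q·N_q + 0.5·γ·B·N_γ·s_γ
     = 7.6 × 42.2 × 1.12 + 50.688 × 29.4 + 0.5 × 19.8 × 1.2 × 41.1 × 0.88
     = 359.21 + 1490.2 + 429.68 = 2279.1 kPa.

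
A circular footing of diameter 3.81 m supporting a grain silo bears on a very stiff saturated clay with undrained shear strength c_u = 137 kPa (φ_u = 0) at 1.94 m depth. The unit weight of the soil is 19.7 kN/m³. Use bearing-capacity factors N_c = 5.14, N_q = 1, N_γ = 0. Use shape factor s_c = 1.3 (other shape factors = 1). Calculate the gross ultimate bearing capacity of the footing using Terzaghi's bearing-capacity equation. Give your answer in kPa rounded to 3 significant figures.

q = γ·D_f = 19.7 × 1.94 = 38.218 kPa.
c·N_c·s_c = 137 × 5.14 × 1.3 = 915.43 kPa
q·N_q = 38.218 × 1 = 38.218 kPa
q_ult = 915.43 + 38.218 = 953.65 kPa.

q_ult ≈ 954 kPa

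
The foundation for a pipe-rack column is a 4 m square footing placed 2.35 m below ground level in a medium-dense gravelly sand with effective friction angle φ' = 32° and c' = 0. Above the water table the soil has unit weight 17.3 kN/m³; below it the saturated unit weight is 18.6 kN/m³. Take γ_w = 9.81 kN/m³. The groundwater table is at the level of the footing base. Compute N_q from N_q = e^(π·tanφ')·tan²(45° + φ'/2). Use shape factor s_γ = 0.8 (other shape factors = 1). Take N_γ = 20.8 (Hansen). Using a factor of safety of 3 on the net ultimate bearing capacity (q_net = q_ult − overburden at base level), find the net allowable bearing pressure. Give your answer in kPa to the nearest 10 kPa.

N_q = e^(π·tan32°)·tan²(61°) = 23.18.
Overburden at base level: q = 17.3 × 2.35 = 40.655 kPa.
Below the base the soil is submerged, so the ½γBN_γ term uses γ' = 18.6 − 9.81 = 8.79 kN/m³.
Surcharge term q·N_q = 40.655 × 23.177 = 942.25 kPa; self-weight term 0.5·γ·B·N_γ·s_γ = 0.5 × 8.79 × 4 × 20.8 × 0.8 = 292.53 kPa.
q_ult = 942.25 + 292.53 = 1234.8 kPa.
q_net = 1234.8 − 40.655 = 1194.1 kPa.
q_all(net) = 1194.1 / 3 = 398.04 kPa.

q_all(net) ≈ 400 kPa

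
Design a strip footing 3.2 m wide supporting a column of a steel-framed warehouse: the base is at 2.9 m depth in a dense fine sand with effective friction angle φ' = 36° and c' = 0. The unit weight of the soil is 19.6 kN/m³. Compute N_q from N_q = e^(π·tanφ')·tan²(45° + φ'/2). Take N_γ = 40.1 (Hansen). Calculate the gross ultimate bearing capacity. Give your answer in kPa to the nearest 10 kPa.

q_ult ≈ 3400 kPa

tan36° = 0.7265, so N_q = e^(π×0.7265)·tan²(63°) = 9.801 × 3.852 = 37.75.
Effective surcharge at the founding depth q = γ·D_f = 19.6 × 2.9 = 56.84 kPa.
q_ult = q·N_q + 0.5·γ·B·N_γ
     = 56.84 × 37.752 + 0.5 × 19.6 × 3.2 × 40.1
     = 2145.9 + 1257.5 = 3403.4 kPa.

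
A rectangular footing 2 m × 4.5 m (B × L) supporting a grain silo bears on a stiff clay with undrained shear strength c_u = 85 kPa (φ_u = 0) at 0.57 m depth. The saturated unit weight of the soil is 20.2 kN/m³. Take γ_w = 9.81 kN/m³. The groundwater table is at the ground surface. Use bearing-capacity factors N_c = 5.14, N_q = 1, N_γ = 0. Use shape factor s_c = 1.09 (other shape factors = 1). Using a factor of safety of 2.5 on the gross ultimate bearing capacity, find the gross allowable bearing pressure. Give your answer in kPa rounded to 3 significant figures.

q_all ≈ 193 kPa

With the water table at the surface the whole profile is submerged: γ' = 20.2 − 9.81 = 10.39 kN/m³, so q = γ'·D_f = 5.9223 kPa.
q_ult = c·N_c·s_c + q·N_q
     = 85 × 5.14 × 1.09 + 5.9223 × 1
     = 476.22 + 5.9223 = 482.14 kPa.
q_all = 482.14 / 2.5 = 192.86 kPa.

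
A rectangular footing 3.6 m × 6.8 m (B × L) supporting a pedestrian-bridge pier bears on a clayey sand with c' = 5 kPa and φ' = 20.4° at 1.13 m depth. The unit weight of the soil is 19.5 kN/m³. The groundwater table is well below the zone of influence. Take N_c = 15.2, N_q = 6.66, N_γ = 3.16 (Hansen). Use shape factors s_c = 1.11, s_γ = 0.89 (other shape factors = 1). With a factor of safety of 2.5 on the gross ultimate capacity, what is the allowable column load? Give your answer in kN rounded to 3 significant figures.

P_all ≈ 3230 kN

q = γ·D_f = 19.5 × 1.13 = 22.035 kPa.
c·N_c·s_c = 5 × 15.2 × 1.11 = 84.36 kPa
q·N_q = 22.035 × 6.66 = 146.75 kPa
0.5·γ·B·N_γ·s_γ = 0.5 × 19.5 × 3.6 × 3.16 × 0.89 = 98.715 kPa
q_ult = 84.36 + 146.75 + 98.715 = 329.83 kPa.
Gross allowable pressure q_all = 329.83 / 2.5 = 131.93 kPa.
Footing area = 24.48 m², so allowable column load = 131.93 × 24.48 = 3229.7 kN.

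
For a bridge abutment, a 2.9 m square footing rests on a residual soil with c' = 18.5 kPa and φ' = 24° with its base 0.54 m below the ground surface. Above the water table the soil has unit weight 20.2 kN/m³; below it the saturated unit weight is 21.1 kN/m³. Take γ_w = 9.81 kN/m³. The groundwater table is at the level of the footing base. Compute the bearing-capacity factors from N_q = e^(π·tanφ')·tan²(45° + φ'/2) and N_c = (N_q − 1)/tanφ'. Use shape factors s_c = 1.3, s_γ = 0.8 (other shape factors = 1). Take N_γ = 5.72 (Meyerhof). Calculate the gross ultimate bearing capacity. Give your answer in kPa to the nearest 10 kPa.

tan24° = 0.4452, so N_q = e^(π×0.4452)·tan²(57°) = 4.05 × 2.371 = 9.6.
N_c = (9.6 − 1)/tan24° = 19.32.
q = γ·D_f = 20.2 × 0.54 = 10.908 kPa.
For the ½γBN_γ term take γ' = 21.1 − 9.81 = 11.29 kN/m³ (soil below base is submerged).
c·N_c·s_c = 18.5 × 19.324 × 1.3 = 464.73 kPa
q·N_q = 10.908 × 9.6034 = 104.75 kPa
0.5·γ·B·N_γ·s_γ = 0.5 × 11.29 × 2.9 × 5.72 × 0.8 = 74.911 kPa
q_ult = 464.73 + 104.75 + 74.911 = 644.4 kPa.

q_ult ≈ 640 kPa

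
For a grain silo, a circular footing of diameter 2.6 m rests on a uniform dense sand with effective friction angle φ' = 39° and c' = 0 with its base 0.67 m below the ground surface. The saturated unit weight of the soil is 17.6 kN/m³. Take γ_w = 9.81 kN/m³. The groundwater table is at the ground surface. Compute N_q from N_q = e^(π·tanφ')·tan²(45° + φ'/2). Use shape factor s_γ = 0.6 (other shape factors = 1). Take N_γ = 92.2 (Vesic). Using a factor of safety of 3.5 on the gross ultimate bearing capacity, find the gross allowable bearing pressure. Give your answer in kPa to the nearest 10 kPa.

N_q = e^(π·tan39°)·tan²(64.5°) = 55.96.
With the water table at the surface the whole profile is submerged: γ' = 17.6 − 9.81 = 7.79 kN/m³, so q = γ'·D_f = 5.2193 kPa; the same γ' applies in the ½γBN_γ term.
q_ult = q·N_q + 0.5·γ·B·N_γ·s_γ
     = 5.2193 × 55.957 + 0.5 × 7.79 × 2.6 × 92.2 × 0.6
     = 292.06 + 560.23 = 852.28 kPa.
q_all = 852.28 / 3.5 = 243.51 kPa.

q_all ≈ 240 kPa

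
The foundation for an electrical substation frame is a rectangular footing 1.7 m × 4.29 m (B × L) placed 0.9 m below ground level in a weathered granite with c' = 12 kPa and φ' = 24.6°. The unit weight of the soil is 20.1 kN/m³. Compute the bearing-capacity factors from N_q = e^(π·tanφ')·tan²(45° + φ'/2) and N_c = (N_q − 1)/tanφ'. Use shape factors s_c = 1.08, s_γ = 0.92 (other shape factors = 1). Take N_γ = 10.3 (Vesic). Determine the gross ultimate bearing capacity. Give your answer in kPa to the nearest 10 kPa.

tan24.6° = 0.4578, so N_q = e^(π×0.4578)·tan²(57.3°) = 4.214 × 2.426 = 10.22.
N_c = (10.22 − 1)/tan24.6° = 20.15.
Effective surcharge at the founding depth q = γ·D_f = 20.1 × 0.9 = 18.09 kPa.
q_ult = c·N_c·s_c + q·N_q + 0.5·γ·B·N_γ·s_γ
     = 12 × 20.146 × 1.08 + 18.09 × 10.224 + 0.5 × 20.1 × 1.7 × 10.3 × 0.92
     = 261.09 + 184.95 + 161.9 = 607.94 kPa.

q_ult ≈ 610 kPa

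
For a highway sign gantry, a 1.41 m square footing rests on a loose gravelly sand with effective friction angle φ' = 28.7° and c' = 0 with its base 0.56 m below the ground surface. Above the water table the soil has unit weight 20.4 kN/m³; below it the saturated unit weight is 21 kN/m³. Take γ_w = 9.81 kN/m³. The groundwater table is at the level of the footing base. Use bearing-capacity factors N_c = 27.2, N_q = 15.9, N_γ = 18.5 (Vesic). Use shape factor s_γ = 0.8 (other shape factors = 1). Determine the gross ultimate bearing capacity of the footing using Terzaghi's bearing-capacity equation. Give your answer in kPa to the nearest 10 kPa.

Effective surcharge at the founding depth q = γ·D_f = 20.4 × 0.56 = 11.424 kPa.
The water table coincides with the base, so in the self-weight term γ → γ' = 11.19 kN/m³.
q_ult = q·N_q + 0.5·γ·B·N_γ·s_γ
     = 11.424 × 15.9 + 0.5 × 11.19 × 1.41 × 18.5 × 0.8
     = 181.64 + 116.76 = 298.4 kPa.

q_ult ≈ 300 kPa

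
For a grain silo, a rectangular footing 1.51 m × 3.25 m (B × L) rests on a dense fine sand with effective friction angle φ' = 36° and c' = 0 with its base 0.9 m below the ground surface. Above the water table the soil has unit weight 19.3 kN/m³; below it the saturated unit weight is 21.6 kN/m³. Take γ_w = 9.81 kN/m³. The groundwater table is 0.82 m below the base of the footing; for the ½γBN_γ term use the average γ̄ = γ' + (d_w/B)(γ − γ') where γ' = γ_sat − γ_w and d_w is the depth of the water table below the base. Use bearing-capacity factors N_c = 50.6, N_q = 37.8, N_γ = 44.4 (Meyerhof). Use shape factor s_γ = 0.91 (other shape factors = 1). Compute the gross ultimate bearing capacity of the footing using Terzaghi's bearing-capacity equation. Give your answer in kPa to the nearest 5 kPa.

Effective surcharge at the founding depth q = γ·D_f = 19.3 × 0.9 = 17.37 kPa.
With d_w = 0.82 m < B, γ̄ = 11.79 + (0.82/1.51) × (19.3 − 11.79) = 15.868 kN/m³.
q_ult = q·N_q + 0.5·γ·B·N_γ·s_γ
     = 17.37 × 37.8 + 0.5 × 15.868 × 1.51 × 44.4 × 0.91
     = 656.59 + 484.06 = 1140.6 kPa.

q_ult ≈ 1140 kPa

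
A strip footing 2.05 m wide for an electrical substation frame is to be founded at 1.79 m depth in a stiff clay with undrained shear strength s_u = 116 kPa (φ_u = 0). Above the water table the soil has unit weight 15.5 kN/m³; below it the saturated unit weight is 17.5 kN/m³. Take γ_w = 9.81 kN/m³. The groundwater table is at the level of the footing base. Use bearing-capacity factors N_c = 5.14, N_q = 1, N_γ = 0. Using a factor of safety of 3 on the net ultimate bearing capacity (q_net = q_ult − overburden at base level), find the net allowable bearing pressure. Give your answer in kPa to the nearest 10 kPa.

q_all(net) ≈ 200 kPa

Overburden at base level: q = 15.5 × 1.79 = 27.745 kPa.
Cohesion term c·N_c = 116 × 5.14 = 596.24 kPa; surcharge term q·N_q = 27.745 × 1 = 27.745 kPa.
q_ult = 596.24 + 27.745 = 623.99 kPa.
q_net = 623.99 − 27.745 = 596.24 kPa.
q_all(net) = 596.24 / 3 = 198.75 kPa.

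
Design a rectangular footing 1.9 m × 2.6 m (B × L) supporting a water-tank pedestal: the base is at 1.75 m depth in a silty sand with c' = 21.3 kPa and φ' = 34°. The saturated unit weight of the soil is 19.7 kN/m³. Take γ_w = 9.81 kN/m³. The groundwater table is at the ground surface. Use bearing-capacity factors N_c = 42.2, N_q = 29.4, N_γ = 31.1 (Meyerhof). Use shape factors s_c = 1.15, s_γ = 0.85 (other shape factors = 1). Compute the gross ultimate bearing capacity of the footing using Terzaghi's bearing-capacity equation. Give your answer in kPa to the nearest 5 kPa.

q_ult ≈ 1790 kPa

Water table at ground surface, so effective unit weight γ' = 19.7 − 9.81 = 9.89 kN/m³ is used throughout; overburden q = 9.89 × 1.75 = 17.307 kPa; the same γ' applies in the ½γBN_γ term.
Cohesion term c·N_c·s_c = 21.3 × 42.2 × 1.15 = 1033.7 kPa; surcharge term q·N_q = 17.307 × 29.4 = 508.84 kPa; self-weight term 0.5·γ·B·N_γ·s_γ = 0.5 × 9.89 × 1.9 × 31.1 × 0.85 = 248.37 kPa.
q_ult = 1033.7 + 508.84 + 248.37 = 1790.9 kPa.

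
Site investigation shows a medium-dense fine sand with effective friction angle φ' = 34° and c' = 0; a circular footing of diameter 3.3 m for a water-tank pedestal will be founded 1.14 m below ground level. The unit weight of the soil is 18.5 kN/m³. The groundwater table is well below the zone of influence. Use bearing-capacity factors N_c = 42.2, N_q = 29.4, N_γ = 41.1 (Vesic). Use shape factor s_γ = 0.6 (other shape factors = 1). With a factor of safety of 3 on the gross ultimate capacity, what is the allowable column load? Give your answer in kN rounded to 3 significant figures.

P_all ≈ 3910 kN

q = γ·D_f = 18.5 × 1.14 = 21.09 kPa.
q·N_q = 21.09 × 29.4 = 620.05 kPa
0.5·γ·B·N_γ·s_γ = 0.5 × 18.5 × 3.3 × 41.1 × 0.6 = 752.75 kPa
q_ult = 620.05 + 752.75 = 1372.8 kPa.
Gross allowable pressure q_all = 1372.8 / 3 = 457.6 kPa.
Footing area = 8.553 m², so allowable column load = 457.6 × 8.553 = 3913.8 kN.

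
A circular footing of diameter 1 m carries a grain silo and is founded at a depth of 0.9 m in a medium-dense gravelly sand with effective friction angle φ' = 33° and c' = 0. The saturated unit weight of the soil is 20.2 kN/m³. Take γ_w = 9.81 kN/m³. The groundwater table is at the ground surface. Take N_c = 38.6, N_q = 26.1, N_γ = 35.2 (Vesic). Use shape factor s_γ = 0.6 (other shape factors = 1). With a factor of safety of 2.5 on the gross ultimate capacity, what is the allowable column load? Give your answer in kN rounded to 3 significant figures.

P_all ≈ 111 kN

Water table at ground surface, so effective unit weight γ' = 20.2 − 9.81 = 10.39 kN/m³ is used throughout; overburden q = 10.39 × 0.9 = 9.351 kPa; the same γ' applies in the ½γBN_γ term.
Surcharge term q·N_q = 9.351 × 26.1 = 244.06 kPa; self-weight term 0.5·γ·B·N_γ·s_γ = 0.5 × 10.39 × 1 × 35.2 × 0.6 = 109.72 kPa.
q_ult = 244.06 + 109.72 = 353.78 kPa.
Gross allowable pressure q_all = 353.78 / 2.5 = 141.51 kPa.
Footing area = 0.7854 m², so allowable column load = 141.51 × 0.7854 = 111.14 kN.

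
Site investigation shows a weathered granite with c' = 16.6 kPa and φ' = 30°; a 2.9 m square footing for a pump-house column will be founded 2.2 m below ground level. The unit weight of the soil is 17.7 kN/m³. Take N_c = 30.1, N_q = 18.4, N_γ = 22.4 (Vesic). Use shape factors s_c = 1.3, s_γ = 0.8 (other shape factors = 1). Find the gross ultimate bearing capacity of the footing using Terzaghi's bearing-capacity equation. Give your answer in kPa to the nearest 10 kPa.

q_ult ≈ 1830 kPa

Effective surcharge at the founding depth q = γ·D_f = 17.7 × 2.2 = 38.94 kPa.
q_ult = c·N_c·s_c + q·N_q + 0.5·γ·B·N_γ·s_γ
     = 16.6 × 30.1 × 1.3 + 38.94 × 18.4 + 0.5 × 17.7 × 2.9 × 22.4 × 0.8
     = 649.56 + 716.5 + 459.92 = 1826 kPa.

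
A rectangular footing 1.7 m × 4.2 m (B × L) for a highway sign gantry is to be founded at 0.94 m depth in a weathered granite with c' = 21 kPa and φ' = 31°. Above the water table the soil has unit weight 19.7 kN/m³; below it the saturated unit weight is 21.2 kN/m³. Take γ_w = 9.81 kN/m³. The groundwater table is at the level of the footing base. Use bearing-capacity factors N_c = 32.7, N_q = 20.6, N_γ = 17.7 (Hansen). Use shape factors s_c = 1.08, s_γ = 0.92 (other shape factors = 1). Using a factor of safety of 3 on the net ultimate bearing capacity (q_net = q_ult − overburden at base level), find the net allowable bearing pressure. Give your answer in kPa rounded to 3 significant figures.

Overburden at base level: q = 19.7 × 0.94 = 18.518 kPa.
Below the base the soil is submerged, so the ½γBN_γ term uses γ' = 21.2 − 9.81 = 11.39 kN/m³.
Cohesion term c·N_c·s_c = 21 × 32.7 × 1.08 = 741.64 kPa; surcharge term q·N_q = 18.518 × 20.6 = 381.47 kPa; self-weight term 0.5·γ·B·N_γ·s_γ = 0.5 × 11.39 × 1.7 × 17.7 × 0.92 = 157.65 kPa.
q_ult = 741.64 + 381.47 + 157.65 = 1280.8 kPa.
q_net = 1280.8 − 18.518 = 1262.2 kPa.
q_all(net) = 1262.2 / 3 = 420.75 kPa.

q_all(net) ≈ 421 kPa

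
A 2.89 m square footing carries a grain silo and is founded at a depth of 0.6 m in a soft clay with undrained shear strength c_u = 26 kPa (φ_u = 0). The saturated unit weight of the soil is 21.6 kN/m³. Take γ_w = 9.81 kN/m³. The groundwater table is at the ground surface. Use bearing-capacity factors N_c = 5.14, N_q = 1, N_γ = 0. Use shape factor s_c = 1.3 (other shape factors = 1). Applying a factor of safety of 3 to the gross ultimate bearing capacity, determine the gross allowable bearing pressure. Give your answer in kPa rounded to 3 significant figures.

q_all ≈ 60.3 kPa

γ' = 21.6 − 9.81 = 11.79 kN/m³ (submerged throughout). q = 11.79 × 0.6 = 7.074 kPa.
c·N_c·s_c = 26 × 5.14 × 1.3 = 173.73 kPa
q·N_q = 7.074 × 1 = 7.074 kPa
q_ult = 173.73 + 7.074 = 180.81 kPa.
q_all = q_ult / FS = 180.81 / 3 = 60.269 kPa.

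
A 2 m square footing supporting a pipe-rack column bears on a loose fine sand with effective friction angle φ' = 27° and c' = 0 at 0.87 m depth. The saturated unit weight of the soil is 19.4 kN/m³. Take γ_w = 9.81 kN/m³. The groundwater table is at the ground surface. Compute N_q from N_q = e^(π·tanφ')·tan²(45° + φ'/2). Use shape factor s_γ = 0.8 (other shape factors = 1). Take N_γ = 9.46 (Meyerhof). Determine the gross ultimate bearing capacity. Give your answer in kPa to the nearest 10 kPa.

tan27° = 0.5095, so N_q = e^(π×0.5095)·tan²(58.5°) = 4.957 × 2.663 = 13.2.
Water table at ground surface, so effective unit weight γ' = 19.4 − 9.81 = 9.59 kN/m³ is used throughout; overburden q = 9.59 × 0.87 = 8.3433 kPa; the same γ' applies in the ½γBN_γ term.
Surcharge term q·N_q = 8.3433 × 13.199 = 110.12 kPa; self-weight term 0.5·γ·B·N_γ·s_γ = 0.5 × 9.59 × 2 × 9.46 × 0.8 = 72.577 kPa.
q_ult = 110.12 + 72.577 = 182.7 kPa.

q_ult ≈ 180 kPa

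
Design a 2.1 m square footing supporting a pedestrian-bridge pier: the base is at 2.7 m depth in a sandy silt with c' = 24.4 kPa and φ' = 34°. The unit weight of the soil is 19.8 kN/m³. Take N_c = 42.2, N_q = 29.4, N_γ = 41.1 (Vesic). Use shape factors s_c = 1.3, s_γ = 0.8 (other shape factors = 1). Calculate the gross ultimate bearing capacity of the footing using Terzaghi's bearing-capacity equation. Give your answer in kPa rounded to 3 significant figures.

Overburden at base level: q = 19.8 × 2.7 = 53.46 kPa.
Cohesion term c·N_c·s_c = 24.4 × 42.2 × 1.3 = 1338.6 kPa; surcharge term q·N_q = 53.46 × 29.4 = 1571.7 kPa; self-weight term 0.5·γ·B·N_γ·s_γ = 0.5 × 19.8 × 2.1 × 41.1 × 0.8 = 683.58 kPa.
q_ult = 1338.6 + 1571.7 + 683.58 = 3593.9 kPa.

q_ult ≈ 3590 kPa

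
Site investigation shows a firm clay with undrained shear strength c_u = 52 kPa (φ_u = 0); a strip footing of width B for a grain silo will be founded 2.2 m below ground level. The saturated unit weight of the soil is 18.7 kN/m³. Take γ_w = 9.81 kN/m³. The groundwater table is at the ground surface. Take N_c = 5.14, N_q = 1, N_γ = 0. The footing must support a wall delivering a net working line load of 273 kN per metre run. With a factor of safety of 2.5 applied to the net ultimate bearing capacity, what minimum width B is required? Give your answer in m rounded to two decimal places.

B = 2.55 m

Water table at ground surface, so effective unit weight γ' = 18.7 − 9.81 = 8.89 kN/m³ is used throughout; overburden q = 8.89 × 2.2 = 19.558 kPa.
Cohesion term c·N_c = 52 × 5.14 = 267.28 kPa; surcharge term q·N_q = 19.558 × 1 = 19.558 kPa.
q_ult = 267.28 + 19.558 = 286.84 kPa.
For φ = 0 the ½γBN_γ term vanishes, so q_ult is independent of B. q_net = 286.84 − 19.558 = 267.28 kPa; q_all(net) = 267.28/2.5 = 106.91 kPa.
Required width B = w / q_all(net) = 273 / 106.91 = 2.554 m.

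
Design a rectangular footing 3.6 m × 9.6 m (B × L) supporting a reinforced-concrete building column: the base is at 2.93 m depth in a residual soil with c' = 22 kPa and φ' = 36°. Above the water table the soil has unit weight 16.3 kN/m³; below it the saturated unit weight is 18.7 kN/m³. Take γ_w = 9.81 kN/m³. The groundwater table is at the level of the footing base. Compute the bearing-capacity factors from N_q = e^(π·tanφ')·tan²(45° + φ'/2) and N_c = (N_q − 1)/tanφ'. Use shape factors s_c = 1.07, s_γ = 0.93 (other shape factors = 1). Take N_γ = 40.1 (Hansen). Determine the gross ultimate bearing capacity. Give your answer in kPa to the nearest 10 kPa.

q_ult ≈ 3590 kPa

tan36° = 0.7265, so N_q = e^(π×0.7265)·tan²(63°) = 9.801 × 3.852 = 37.75.
N_c = (37.75 − 1)/tan36° = 50.59.
Overburden at base level: q = 16.3 × 2.93 = 47.759 kPa.
Below the base the soil is submerged, so the ½γBN_γ term uses γ' = 18.7 − 9.81 = 8.89 kN/m³.
Cohesion term c·N_c·s_c = 22 × 50.585 × 1.07 = 1190.8 kPa; surcharge term q·N_q = 47.759 × 37.752 = 1803 kPa; self-weight term 0.5·γ·B·N_γ·s_γ = 0.5 × 8.89 × 3.6 × 40.1 × 0.93 = 596.76 kPa.
q_ult = 1190.8 + 1803 + 596.76 = 3590.6 kPa.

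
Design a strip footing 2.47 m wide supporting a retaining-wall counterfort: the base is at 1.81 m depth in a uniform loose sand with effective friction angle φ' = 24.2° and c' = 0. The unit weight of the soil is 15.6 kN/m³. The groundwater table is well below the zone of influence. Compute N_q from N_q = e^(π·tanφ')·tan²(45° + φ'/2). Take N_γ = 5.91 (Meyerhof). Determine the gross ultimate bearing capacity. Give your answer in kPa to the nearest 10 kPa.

q_ult ≈ 390 kPa

tan24.2° = 0.4494, so N_q = e^(π×0.4494)·tan²(57.1°) = 4.104 × 2.389 = 9.81.
q = γ·D_f = 15.6 × 1.81 = 28.236 kPa.
q·N_q = 28.236 × 9.8053 = 276.86 kPa
0.5·γ·B·N_γ = 0.5 × 15.6 × 2.47 × 5.91 = 113.86 kPa
q_ult = 276.86 + 113.86 = 390.73 kPa.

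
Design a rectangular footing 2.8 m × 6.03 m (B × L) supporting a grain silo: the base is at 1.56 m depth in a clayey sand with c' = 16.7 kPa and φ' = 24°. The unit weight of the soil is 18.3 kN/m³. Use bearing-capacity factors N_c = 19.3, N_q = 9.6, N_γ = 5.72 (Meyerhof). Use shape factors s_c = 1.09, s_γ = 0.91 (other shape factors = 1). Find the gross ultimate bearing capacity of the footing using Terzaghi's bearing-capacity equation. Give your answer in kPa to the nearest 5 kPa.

q_ult ≈ 760 kPa

Overburden at base level: q = 18.3 × 1.56 = 28.548 kPa.
Cohesion term c·N_c·s_c = 16.7 × 19.3 × 1.09 = 351.32 kPa; surcharge term q·N_q = 28.548 × 9.6 = 274.06 kPa; self-weight term 0.5·γ·B·N_γ·s_γ = 0.5 × 18.3 × 2.8 × 5.72 × 0.91 = 133.36 kPa.
q_ult = 351.32 + 274.06 + 133.36 = 758.74 kPa.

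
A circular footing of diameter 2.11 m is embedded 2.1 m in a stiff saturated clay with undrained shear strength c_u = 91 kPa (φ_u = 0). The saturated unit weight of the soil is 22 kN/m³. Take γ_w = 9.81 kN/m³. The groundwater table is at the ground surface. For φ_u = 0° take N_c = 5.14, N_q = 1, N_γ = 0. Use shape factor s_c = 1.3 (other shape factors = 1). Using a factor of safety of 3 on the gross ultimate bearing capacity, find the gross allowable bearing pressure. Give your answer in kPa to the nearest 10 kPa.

q_all ≈ 210 kPa

γ' = 22 − 9.81 = 12.19 kN/m³ (submerged throughout). q = 12.19 × 2.1 = 25.599 kPa.
c·N_c·s_c = 91 × 5.14 × 1.3 = 608.06 kPa
q·N_q = 25.599 × 1 = 25.599 kPa
q_ult = 608.06 + 25.599 = 633.66 kPa.
q_all = 633.66 / 3 = 211.22 kPa.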